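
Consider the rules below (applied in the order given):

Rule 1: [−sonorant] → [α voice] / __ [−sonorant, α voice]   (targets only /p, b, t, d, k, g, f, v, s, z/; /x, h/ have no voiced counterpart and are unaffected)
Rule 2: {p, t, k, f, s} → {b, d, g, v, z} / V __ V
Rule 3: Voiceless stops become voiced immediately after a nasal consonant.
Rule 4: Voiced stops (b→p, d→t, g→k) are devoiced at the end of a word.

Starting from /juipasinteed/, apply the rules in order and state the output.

juibazindeet

Rule 1 (regressive voicing assimilation): no segment meets the environment; /juipasinteed/ is unchanged.
Rule 2 (intervocalic voicing): /p/ is a voiceless obstruent between vowels /i/ and /a/, so it voices to [b]. /s/ is a voiceless obstruent between vowels /a/ and /i/, so it voices to [z]. /juipasinteed/ → juibazinteed.
Rule 3 (post-nasal voicing): /t/ is a voiceless stop immediately after the nasal /n/, so it voices to [d]. /juibazinteed/ → juibazindeed.
Rule 4 (final devoicing): /d/ is a voiced stop in word-final position, so it devoices to [t]. /juibazindeed/ → juibazindeet.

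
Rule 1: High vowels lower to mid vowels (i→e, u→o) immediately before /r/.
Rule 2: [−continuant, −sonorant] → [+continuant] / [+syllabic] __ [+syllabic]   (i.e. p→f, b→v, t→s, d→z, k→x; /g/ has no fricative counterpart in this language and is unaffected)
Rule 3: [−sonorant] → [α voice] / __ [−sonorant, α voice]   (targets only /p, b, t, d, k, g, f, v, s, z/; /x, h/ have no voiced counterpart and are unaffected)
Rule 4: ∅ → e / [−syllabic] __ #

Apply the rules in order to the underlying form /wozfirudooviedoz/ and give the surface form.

Rule 1 (pre-rhotic lowering): /i/ is a high vowel immediately before /r/, so it lowers to [e]. /wozfirudooviedoz/ → wozferudooviedoz.
Rule 2 (intervocalic spirantization): /d/ is a stop between vowels /u/ and /o/, so it spirantizes to the fricative [z]. /d/ is a stop between vowels /e/ and /o/, so it spirantizes to the fricative [z]. /wozferudooviedoz/ → wozferuzooviezoz.
Rule 3 (regressive voicing assimilation): /z/ precedes the voiceless obstruent /f/, so it devoices to [s] by assimilation. /wozferuzooviezoz/ → wosferuzooviezoz.
Rule 4 (final e-epenthesis): the form ends in the consonant /z/, so [e] is inserted word-finally. /wosferuzooviezoz/ → wosferuzooviezoze.

wosferuzooviezoze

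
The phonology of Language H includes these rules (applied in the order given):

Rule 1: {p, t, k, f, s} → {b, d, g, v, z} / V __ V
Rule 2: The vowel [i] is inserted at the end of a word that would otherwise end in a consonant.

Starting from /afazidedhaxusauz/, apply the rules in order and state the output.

avazidedhaxuzauzi

Rule 1 (intervocalic voicing): /f/ is a voiceless obstruent between vowels /a/ and /a/, so it voices to [v]. /s/ is a voiceless obstruent between vowels /u/ and /a/, so it voices to [z]. /afazidedhaxusauz/ → avazidedhaxuzauz.
Rule 2 (final i-epenthesis): the form ends in the consonant /z/, so [i] is inserted word-finally. /avazidedhaxuzauz/ → avazidedhaxuzauzi.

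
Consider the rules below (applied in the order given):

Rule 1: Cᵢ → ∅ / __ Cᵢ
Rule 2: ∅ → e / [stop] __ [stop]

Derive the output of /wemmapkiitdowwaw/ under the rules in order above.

wemapekiitedowaw

Rule 1 (degemination): /mm/ is a geminate; the first /m/ deletes. /ww/ is a geminate; the first /w/ deletes. /wemmapkiitdowwaw/ → wemapkiitdowaw.
Rule 2 (stop-cluster e-epenthesis): /p/ and /k/ form a stop–stop cluster, so [e] is inserted between them. /t/ and /d/ form a stop–stop cluster, so [e] is inserted between them. /wemapkiitdowaw/ → wemapekiitedowaw.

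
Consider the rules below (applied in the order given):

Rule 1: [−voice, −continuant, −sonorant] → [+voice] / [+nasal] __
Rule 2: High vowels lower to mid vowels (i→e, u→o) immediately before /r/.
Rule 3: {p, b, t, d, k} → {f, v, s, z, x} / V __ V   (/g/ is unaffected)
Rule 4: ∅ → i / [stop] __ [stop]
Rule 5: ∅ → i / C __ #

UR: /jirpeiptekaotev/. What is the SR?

jerpeipitexaosevi

Rule 1 (post-nasal voicing): no segment meets the environment; /jirpeiptekaotev/ is unchanged.
Rule 2 (pre-rhotic lowering): /i/ is a high vowel immediately before /r/, so it lowers to [e]. /jirpeiptekaotev/ → jerpeiptekaotev.
Rule 3 (intervocalic spirantization): /k/ is a stop between vowels /e/ and /a/, so it spirantizes to the fricative [x]. /t/ is a stop between vowels /o/ and /e/, so it spirantizes to the fricative [s]. /jerpeiptekaotev/ → jerpeiptexaosev.
Rule 4 (stop-cluster i-epenthesis): /p/ and /t/ form a stop–stop cluster, so [i] is inserted between them. /jerpeiptexaosev/ → jerpeipitexaosev.
Rule 5 (final i-epenthesis): the form ends in the consonant /v/, so [i] is inserted word-finally. /jerpeipitexaosev/ → jerpeipitexaosevi.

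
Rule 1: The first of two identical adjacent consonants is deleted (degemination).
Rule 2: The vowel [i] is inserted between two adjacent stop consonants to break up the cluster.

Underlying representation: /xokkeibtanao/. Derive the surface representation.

xokeibitanao

Rule 1 (degemination): /kk/ is a geminate; the first /k/ deletes. /xokkeibtanao/ → xokeibtanao.
Rule 2 (stop-cluster i-epenthesis): /b/ and /t/ form a stop–stop cluster, so [i] is inserted between them. /xokeibtanao/ → xokeibitanao.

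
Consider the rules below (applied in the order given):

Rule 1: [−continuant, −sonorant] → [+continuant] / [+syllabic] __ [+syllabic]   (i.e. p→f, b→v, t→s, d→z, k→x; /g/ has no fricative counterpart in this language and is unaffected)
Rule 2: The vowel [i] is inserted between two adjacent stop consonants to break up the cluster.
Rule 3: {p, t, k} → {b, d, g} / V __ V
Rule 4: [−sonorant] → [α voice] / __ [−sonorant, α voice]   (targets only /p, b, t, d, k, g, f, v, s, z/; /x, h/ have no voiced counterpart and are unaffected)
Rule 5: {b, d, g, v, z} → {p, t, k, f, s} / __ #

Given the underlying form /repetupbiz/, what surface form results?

Rule 1 (intervocalic spirantization): /p/ is a stop between vowels /e/ and /e/, so it spirantizes to the fricative [f]. /t/ is a stop between vowels /e/ and /u/, so it spirantizes to the fricative [s]. /repetupbiz/ → refesupbiz.
Rule 2 (stop-cluster i-epenthesis): /p/ and /b/ form a stop–stop cluster, so [i] is inserted between them. /refesupbiz/ → refesupibiz.
Rule 3 (intervocalic voicing): /p/ is a voiceless stop between vowels /u/ and /i/, so it voices to [b]. /refesupibiz/ → refesubibiz.
Rule 4 (regressive voicing assimilation): no segment meets the environment; /refesubibiz/ is unchanged.
Rule 5 (final devoicing): /z/ is a voiced obstruent in word-final position, so it devoices to [s]. /refesubibiz/ → refesubibis.

refesubibis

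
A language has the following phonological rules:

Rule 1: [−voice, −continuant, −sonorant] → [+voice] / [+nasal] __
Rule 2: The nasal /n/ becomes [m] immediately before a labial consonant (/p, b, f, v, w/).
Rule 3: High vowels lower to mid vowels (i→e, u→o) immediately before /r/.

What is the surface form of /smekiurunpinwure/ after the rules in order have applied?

Rule 1 (post-nasal voicing): /p/ is a voiceless stop immediately after the nasal /n/, so it voices to [b]. /smekiurunpinwure/ → smekiurunbinwure.
Rule 2 (nasal place assimilation): /n/ precedes the labial consonant /b/, so it assimilates in place to [m]. /n/ precedes the labial consonant /w/, so it assimilates in place to [m]. /smekiurunbinwure/ → smekiurumbimwure.
Rule 3 (pre-rhotic lowering): /u/ is a high vowel immediately before /r/, so it lowers to [o]. /u/ is a high vowel immediately before /r/, so it lowers to [o]. /smekiurumbimwure/ → smekiorumbimwore.

smekiorumbimwore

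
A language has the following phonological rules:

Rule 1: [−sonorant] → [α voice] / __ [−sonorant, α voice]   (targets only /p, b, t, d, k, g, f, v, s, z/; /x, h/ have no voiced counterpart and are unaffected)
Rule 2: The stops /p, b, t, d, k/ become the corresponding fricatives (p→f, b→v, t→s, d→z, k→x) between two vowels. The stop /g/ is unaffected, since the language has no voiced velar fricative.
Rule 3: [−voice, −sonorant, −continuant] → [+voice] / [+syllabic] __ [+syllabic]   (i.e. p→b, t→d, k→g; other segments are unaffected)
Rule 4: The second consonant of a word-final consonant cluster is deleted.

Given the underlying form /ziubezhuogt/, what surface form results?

ziuveshuok

Rule 1 (regressive voicing assimilation): /z/ precedes the voiceless obstruent /h/, so it devoices to [s] by assimilation. /g/ precedes the voiceless obstruent /t/, so it devoices to [k] by assimilation. /ziubezhuogt/ → ziubeshuokt.
Rule 2 (intervocalic spirantization): /b/ is a stop between vowels /u/ and /e/, so it spirantizes to the fricative [v]. /ziubeshuokt/ → ziuveshuokt.
Rule 3 (intervocalic voicing): no segment meets the environment; /ziuveshuokt/ is unchanged.
Rule 4 (final cluster simplification): /t/ is the second consonant of a word-final cluster /kt/, so it deletes. /ziuveshuokt/ → ziuveshuok.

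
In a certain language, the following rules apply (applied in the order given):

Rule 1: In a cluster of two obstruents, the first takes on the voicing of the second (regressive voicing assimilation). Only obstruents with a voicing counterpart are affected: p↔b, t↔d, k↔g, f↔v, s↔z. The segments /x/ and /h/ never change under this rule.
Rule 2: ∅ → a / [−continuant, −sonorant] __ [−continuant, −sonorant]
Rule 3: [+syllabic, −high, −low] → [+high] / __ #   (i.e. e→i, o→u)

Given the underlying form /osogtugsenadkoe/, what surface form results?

osokatuksenatakoi

Rule 1 (regressive voicing assimilation): /g/ precedes the voiceless obstruent /t/, so it devoices to [k] by assimilation. /g/ precedes the voiceless obstruent /s/, so it devoices to [k] by assimilation. /d/ precedes the voiceless obstruent /k/, so it devoices to [t] by assimilation. /osogtugsenadkoe/ → osoktuksenatkoe.
Rule 2 (stop-cluster a-epenthesis): /k/ and /t/ form a stop–stop cluster, so [a] is inserted between them. /t/ and /k/ form a stop–stop cluster, so [a] is inserted between them. /osoktuksenatkoe/ → osokatuksenatakoe.
Rule 3 (final vowel raising): /e/ is a mid vowel in word-final position, so it raises to [i]. /osokatuksenatakoe/ → osokatuksenatakoi.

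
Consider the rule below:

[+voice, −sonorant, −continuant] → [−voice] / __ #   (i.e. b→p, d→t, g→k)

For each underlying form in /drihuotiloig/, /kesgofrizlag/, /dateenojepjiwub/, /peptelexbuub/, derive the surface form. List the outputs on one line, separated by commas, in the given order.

/drihuotiloig/: /g/ is a voiced stop in word-final position, so it devoices to [k]. → [drihuotiloik].
/kesgofrizlag/: /g/ is a voiced stop in word-final position, so it devoices to [k]. → [kesgofrizlak].
/dateenojepjiwub/: /b/ is a voiced stop in word-final position, so it devoices to [p]. → [dateenojepjiwup].
/peptelexbuub/: /b/ is a voiced stop in word-final position, so it devoices to [p]. → [peptelexbuup].

drihuotiloik, kesgofrizlak, dateenojepjiwup, peptelexbuup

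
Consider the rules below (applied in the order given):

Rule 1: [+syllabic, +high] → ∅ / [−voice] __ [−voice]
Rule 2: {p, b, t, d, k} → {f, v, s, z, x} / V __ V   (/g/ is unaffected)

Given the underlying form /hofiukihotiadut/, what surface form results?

hofiukhosiazut

Rule 1 (high vowel syncope): /i/ is a high vowel flanked by voiceless consonants /k/ and /h/, so it deletes. /hofiukihotiadut/ → hofiukhotiadut.
Rule 2 (intervocalic spirantization): /t/ is a stop between vowels /o/ and /i/, so it spirantizes to the fricative [s]. /d/ is a stop between vowels /a/ and /u/, so it spirantizes to the fricative [z]. /hofiukhotiadut/ → hofiukhosiazut.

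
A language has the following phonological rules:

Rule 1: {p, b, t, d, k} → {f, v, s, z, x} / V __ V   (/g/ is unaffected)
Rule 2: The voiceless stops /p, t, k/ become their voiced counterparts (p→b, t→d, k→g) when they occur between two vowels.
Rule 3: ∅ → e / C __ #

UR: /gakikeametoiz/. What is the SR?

gaxixeamesoize

Rule 1 (intervocalic spirantization): /k/ is a stop between vowels /a/ and /i/, so it spirantizes to the fricative [x]. /k/ is a stop between vowels /i/ and /e/, so it spirantizes to the fricative [x]. /t/ is a stop between vowels /e/ and /o/, so it spirantizes to the fricative [s]. /gakikeametoiz/ → gaxixeamesoiz.
Rule 2 (intervocalic voicing): no segment meets the environment; /gaxixeamesoiz/ is unchanged.
Rule 3 (final e-epenthesis): the form ends in the consonant /z/, so [e] is inserted word-finally. /gaxixeamesoiz/ → gaxixeamesoize.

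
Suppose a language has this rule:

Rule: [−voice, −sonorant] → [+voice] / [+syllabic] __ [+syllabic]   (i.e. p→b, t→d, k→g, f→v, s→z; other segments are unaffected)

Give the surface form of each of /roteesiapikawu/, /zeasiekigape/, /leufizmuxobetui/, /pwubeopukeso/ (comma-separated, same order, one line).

rodeeziabigawu, zeaziegigabe, leuvizmuxobedui, pwubeobugezo

/roteesiapikawu/: /t/ is a voiceless obstruent between vowels /o/ and /e/, so it voices to [d]. /s/ is a voiceless obstruent between vowels /e/ and /i/, so it voices to [z]. /p/ is a voiceless obstruent between vowels /a/ and /i/, so it voices to [b]. /k/ is a voiceless obstruent between vowels /i/ and /a/, so it voices to [g]. → [rodeeziabigawu].
/zeasiekigape/: /s/ is a voiceless obstruent between vowels /a/ and /i/, so it voices to [z]. /k/ is a voiceless obstruent between vowels /e/ and /i/, so it voices to [g]. /p/ is a voiceless obstruent between vowels /a/ and /e/, so it voices to [b]. → [zeaziegigabe].
/leufizmuxobetui/: /f/ is a voiceless obstruent between vowels /u/ and /i/, so it voices to [v]. /t/ is a voiceless obstruent between vowels /e/ and /u/, so it voices to [d]. → [leuvizmuxobedui].
/pwubeopukeso/: /p/ is a voiceless obstruent between vowels /o/ and /u/, so it voices to [b]. /k/ is a voiceless obstruent between vowels /u/ and /e/, so it voices to [g]. /s/ is a voiceless obstruent between vowels /e/ and /o/, so it voices to [z]. → [pwubeobugezo].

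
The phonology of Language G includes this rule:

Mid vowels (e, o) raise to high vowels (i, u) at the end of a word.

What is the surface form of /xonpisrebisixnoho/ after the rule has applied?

Scanning /xonpisrebisixnoho/: /o/ at position 2 is not in the conditioning environment; /e/ at position 8 is not in the conditioning environment; /o/ at position 15 is not in the conditioning environment; /o/ is a mid vowel in word-final position, so it raises to [u].
Result: [xonpisrebisixnohu].

xonpisrebisixnohu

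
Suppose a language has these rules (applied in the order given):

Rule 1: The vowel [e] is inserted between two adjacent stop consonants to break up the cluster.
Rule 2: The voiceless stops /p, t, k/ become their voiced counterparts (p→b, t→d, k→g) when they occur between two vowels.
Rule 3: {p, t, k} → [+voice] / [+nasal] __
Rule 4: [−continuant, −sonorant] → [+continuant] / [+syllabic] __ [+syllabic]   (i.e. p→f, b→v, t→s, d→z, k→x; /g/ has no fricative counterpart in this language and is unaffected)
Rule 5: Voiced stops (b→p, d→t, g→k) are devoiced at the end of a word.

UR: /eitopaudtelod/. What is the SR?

eizovauzezelot

Rule 1 (stop-cluster e-epenthesis): /d/ and /t/ form a stop–stop cluster, so [e] is inserted between them. /eitopaudtelod/ → eitopaudetelod.
Rule 2 (intervocalic voicing): /t/ is a voiceless stop between vowels /i/ and /o/, so it voices to [d]. /p/ is a voiceless stop between vowels /o/ and /a/, so it voices to [b]. /t/ is a voiceless stop between vowels /e/ and /e/, so it voices to [d]. /eitopaudetelod/ → eidobaudedelod.
Rule 3 (post-nasal voicing): no segment meets the environment; /eidobaudedelod/ is unchanged.
Rule 4 (intervocalic spirantization): /d/ is a stop between vowels /i/ and /o/, so it spirantizes to the fricative [z]. /b/ is a stop between vowels /o/ and /a/, so it spirantizes to the fricative [v]. /d/ is a stop between vowels /u/ and /e/, so it spirantizes to the fricative [z]. /d/ is a stop between vowels /e/ and /e/, so it spirantizes to the fricative [z]. /eidobaudedelod/ → eizovauzezelod.
Rule 5 (final devoicing): /d/ is a voiced stop in word-final position, so it devoices to [t]. /eizovauzezelod/ → eizovauzezelot.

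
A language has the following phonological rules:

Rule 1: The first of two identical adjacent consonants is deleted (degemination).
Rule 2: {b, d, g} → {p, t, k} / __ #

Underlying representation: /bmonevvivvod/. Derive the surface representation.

Rule 1 (degemination): /vv/ is a geminate; the first /v/ deletes. /vv/ is a geminate; the first /v/ deletes. /bmonevvivvod/ → bmonevivod.
Rule 2 (final devoicing): /d/ is a voiced stop in word-final position, so it devoices to [t]. /bmonevivod/ → bmonevivot.

bmonevivot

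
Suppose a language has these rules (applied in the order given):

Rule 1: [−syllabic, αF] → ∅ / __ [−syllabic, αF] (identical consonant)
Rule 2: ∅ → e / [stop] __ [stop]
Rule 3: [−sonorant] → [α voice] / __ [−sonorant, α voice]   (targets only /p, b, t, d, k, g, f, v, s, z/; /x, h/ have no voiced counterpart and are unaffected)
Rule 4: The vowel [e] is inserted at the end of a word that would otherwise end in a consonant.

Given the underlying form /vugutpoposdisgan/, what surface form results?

Rule 1 (degemination): no segment meets the environment; /vugutpoposdisgan/ is unchanged.
Rule 2 (stop-cluster e-epenthesis): /t/ and /p/ form a stop–stop cluster, so [e] is inserted between them. /vugutpoposdisgan/ → vugutepoposdisgan.
Rule 3 (regressive voicing assimilation): /s/ precedes the voiced obstruent /d/, so it voices to [z] by assimilation. /s/ precedes the voiced obstruent /g/, so it voices to [z] by assimilation. /vugutepoposdisgan/ → vugutepopozdizgan.
Rule 4 (final e-epenthesis): the form ends in the consonant /n/, so [e] is inserted word-finally. /vugutepopozdizgan/ → vugutepopozdizgane.

vugutepopozdizgane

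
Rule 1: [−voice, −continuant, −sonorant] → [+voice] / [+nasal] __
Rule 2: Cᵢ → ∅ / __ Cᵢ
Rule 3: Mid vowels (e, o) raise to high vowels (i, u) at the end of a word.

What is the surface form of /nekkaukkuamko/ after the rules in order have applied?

nekaukuamgu

Rule 1 (post-nasal voicing): /k/ is a voiceless stop immediately after the nasal /m/, so it voices to [g]. /nekkaukkuamko/ → nekkaukkuamgo.
Rule 2 (degemination): /kk/ is a geminate; the first /k/ deletes. /kk/ is a geminate; the first /k/ deletes. /nekkaukkuamgo/ → nekaukuamgo.
Rule 3 (final vowel raising): /o/ is a mid vowel in word-final position, so it raises to [u]. /nekaukuamgo/ → nekaukuamgu.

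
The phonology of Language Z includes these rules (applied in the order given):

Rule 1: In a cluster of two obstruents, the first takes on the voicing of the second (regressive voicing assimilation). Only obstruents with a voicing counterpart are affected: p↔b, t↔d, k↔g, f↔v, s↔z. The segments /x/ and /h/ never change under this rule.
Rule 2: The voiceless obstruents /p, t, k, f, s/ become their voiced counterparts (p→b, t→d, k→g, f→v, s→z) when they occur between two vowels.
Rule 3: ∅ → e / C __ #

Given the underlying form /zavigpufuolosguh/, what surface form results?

zavikpuvuolozguhe

Rule 1 (regressive voicing assimilation): /g/ precedes the voiceless obstruent /p/, so it devoices to [k] by assimilation. /s/ precedes the voiced obstruent /g/, so it voices to [z] by assimilation. /zavigpufuolosguh/ → zavikpufuolozguh.
Rule 2 (intervocalic voicing): /f/ is a voiceless obstruent between vowels /u/ and /u/, so it voices to [v]. /zavikpufuolozguh/ → zavikpuvuolozguh.
Rule 3 (final e-epenthesis): the form ends in the consonant /h/, so [e] is inserted word-finally. /zavikpuvuolozguh/ → zavikpuvuolozguhe.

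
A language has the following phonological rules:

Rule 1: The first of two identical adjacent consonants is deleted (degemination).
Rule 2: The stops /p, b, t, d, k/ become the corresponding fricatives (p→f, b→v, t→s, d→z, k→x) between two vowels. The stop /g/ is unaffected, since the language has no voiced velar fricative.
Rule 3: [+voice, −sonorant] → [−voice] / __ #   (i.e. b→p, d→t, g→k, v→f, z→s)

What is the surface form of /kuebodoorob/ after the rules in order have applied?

kuevozoorop

Rule 1 (degemination): no segment meets the environment; /kuebodoorob/ is unchanged.
Rule 2 (intervocalic spirantization): /b/ is a stop between vowels /e/ and /o/, so it spirantizes to the fricative [v]. /d/ is a stop between vowels /o/ and /o/, so it spirantizes to the fricative [z]. /kuebodoorob/ → kuevozoorob.
Rule 3 (final devoicing): /b/ is a voiced obstruent in word-final position, so it devoices to [p]. /kuevozoorob/ → kuevozoorop.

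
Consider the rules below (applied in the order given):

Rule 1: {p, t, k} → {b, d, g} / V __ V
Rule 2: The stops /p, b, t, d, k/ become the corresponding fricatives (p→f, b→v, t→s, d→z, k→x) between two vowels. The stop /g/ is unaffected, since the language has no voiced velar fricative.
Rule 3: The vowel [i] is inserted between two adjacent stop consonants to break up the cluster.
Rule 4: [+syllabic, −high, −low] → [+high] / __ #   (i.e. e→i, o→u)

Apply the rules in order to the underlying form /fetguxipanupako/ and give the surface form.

fetiguxivanuvagu

Rule 1 (intervocalic voicing): /p/ is a voiceless stop between vowels /i/ and /a/, so it voices to [b]. /p/ is a voiceless stop between vowels /u/ and /a/, so it voices to [b]. /k/ is a voiceless stop between vowels /a/ and /o/, so it voices to [g]. /fetguxipanupako/ → fetguxibanubago.
Rule 2 (intervocalic spirantization): /b/ is a stop between vowels /i/ and /a/, so it spirantizes to the fricative [v]. /b/ is a stop between vowels /u/ and /a/, so it spirantizes to the fricative [v]. /fetguxibanubago/ → fetguxivanuvago.
Rule 3 (stop-cluster i-epenthesis): /t/ and /g/ form a stop–stop cluster, so [i] is inserted between them. /fetguxivanuvago/ → fetiguxivanuvago.
Rule 4 (final vowel raising): /o/ is a mid vowel in word-final position, so it raises to [u]. /fetiguxivanuvago/ → fetiguxivanuvagu.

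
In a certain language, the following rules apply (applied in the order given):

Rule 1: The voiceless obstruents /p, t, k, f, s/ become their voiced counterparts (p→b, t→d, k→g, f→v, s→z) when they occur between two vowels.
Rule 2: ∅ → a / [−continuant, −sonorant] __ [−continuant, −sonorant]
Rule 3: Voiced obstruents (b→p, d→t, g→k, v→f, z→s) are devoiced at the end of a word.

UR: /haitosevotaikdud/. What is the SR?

Rule 1 (intervocalic voicing): /t/ is a voiceless obstruent between vowels /i/ and /o/, so it voices to [d]. /s/ is a voiceless obstruent between vowels /o/ and /e/, so it voices to [z]. /t/ is a voiceless obstruent between vowels /o/ and /a/, so it voices to [d]. /haitosevotaikdud/ → haidozevodaikdud.
Rule 2 (stop-cluster a-epenthesis): /k/ and /d/ form a stop–stop cluster, so [a] is inserted between them. /haidozevodaikdud/ → haidozevodaikadud.
Rule 3 (final devoicing): /d/ is a voiced obstruent in word-final position, so it devoices to [t]. /haidozevodaikadud/ → haidozevodaikadut.

haidozevodaikadut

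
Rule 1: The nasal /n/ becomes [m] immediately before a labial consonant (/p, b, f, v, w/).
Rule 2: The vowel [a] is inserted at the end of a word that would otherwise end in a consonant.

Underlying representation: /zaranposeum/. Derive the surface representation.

Rule 1 (nasal place assimilation): /n/ precedes the labial consonant /p/, so it assimilates in place to [m]. /zaranposeum/ → zaramposeum.
Rule 2 (final a-epenthesis): the form ends in the consonant /m/, so [a] is inserted word-finally. /zaramposeum/ → zaramposeuma.

zaramposeuma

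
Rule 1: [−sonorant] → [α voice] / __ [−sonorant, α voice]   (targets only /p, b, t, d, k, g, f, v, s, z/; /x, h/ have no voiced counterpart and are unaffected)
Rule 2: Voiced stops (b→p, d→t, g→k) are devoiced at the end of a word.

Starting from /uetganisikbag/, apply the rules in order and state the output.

uedganisigbak

Rule 1 (regressive voicing assimilation): /t/ precedes the voiced obstruent /g/, so it voices to [d] by assimilation. /k/ precedes the voiced obstruent /b/, so it voices to [g] by assimilation. /uetganisikbag/ → uedganisigbag.
Rule 2 (final devoicing): /g/ is a voiced stop in word-final position, so it devoices to [k]. /uedganisigbag/ → uedganisigbak.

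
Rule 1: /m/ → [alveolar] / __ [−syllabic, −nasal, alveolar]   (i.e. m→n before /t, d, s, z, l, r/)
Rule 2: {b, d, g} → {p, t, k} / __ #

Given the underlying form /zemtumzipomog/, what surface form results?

zentunzipomok

Rule 1 (nasal place assimilation): /m/ precedes the alveolar consonant /t/, so it assimilates in place to [n]. /m/ precedes the alveolar consonant /z/, so it assimilates in place to [n]. /zemtumzipomog/ → zentunzipomog.
Rule 2 (final devoicing): /g/ is a voiced stop in word-final position, so it devoices to [k]. /zentunzipomog/ → zentunzipomok.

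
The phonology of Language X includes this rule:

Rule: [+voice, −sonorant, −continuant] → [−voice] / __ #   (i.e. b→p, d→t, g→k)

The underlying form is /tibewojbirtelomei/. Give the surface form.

tibewojbirtelomei

No segment of /tibewojbirtelomei/ meets the structural description of the rule, so the form surfaces unchanged.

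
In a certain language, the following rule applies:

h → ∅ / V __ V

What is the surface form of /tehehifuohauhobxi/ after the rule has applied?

teeifuoauobxi

/h/ occurs between vowels /e/ and /e/, so it deletes.
/h/ occurs between vowels /e/ and /i/, so it deletes.
/h/ occurs between vowels /o/ and /a/, so it deletes.
/h/ occurs between vowels /u/ and /o/, so it deletes.
Surface form: [teeifuoauobxi].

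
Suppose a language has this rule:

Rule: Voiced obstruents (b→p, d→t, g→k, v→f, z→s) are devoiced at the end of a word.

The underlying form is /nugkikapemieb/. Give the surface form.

Scanning /nugkikapemieb/: /g/ at position 3 is not in the conditioning environment; /b/ is a voiced obstruent in word-final position, so it devoices to [p].
Result: [nugkikapemiep].

nugkikapemiep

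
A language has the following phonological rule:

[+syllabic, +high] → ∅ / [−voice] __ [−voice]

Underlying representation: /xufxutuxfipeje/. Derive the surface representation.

/u/ is a high vowel flanked by voiceless consonants /x/ and /f/, so it deletes.
/u/ is a high vowel flanked by voiceless consonants /x/ and /t/, so it deletes.
/u/ is a high vowel flanked by voiceless consonants /t/ and /x/, so it deletes.
/i/ is a high vowel flanked by voiceless consonants /f/ and /p/, so it deletes.
Surface form: [xfxtxfpeje].

xfxtxfpeje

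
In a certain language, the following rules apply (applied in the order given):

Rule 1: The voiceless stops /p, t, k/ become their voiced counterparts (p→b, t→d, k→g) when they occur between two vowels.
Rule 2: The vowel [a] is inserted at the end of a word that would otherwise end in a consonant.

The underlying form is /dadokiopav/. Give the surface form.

Rule 1 (intervocalic voicing): /k/ is a voiceless stop between vowels /o/ and /i/, so it voices to [g]. /p/ is a voiceless stop between vowels /o/ and /a/, so it voices to [b]. /dadokiopav/ → dadogiobav.
Rule 2 (final a-epenthesis): the form ends in the consonant /v/, so [a] is inserted word-finally. /dadogiobav/ → dadogiobava.

dadogiobava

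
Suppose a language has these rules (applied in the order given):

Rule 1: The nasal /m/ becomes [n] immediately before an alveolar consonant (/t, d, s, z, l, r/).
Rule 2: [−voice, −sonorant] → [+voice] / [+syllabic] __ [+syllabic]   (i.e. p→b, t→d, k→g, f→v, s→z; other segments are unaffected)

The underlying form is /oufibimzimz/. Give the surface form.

ouvibinzinz

Rule 1 (nasal place assimilation): /m/ precedes the alveolar consonant /z/, so it assimilates in place to [n]. /m/ precedes the alveolar consonant /z/, so it assimilates in place to [n]. /oufibimzimz/ → oufibinzinz.
Rule 2 (intervocalic voicing): /f/ is a voiceless obstruent between vowels /u/ and /i/, so it voices to [v]. /oufibinzinz/ → ouvibinzinz.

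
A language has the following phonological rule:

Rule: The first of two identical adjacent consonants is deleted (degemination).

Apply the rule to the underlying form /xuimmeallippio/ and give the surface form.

/mm/ is a geminate; the first /m/ deletes.
/ll/ is a geminate; the first /l/ deletes.
/pp/ is a geminate; the first /p/ deletes.
The other instances of /x/, /m/, /l/, /p/ do not occur in the required environment and remain unchanged.
Surface form: [xuimealipio].

xuimealipio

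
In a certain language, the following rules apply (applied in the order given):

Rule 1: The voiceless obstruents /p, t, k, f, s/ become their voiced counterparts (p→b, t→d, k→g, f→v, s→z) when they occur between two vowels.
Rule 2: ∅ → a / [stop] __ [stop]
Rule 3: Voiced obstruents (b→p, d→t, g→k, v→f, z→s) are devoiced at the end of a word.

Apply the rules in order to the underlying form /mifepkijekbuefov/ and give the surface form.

mivepakijekabuevof

Rule 1 (intervocalic voicing): /f/ is a voiceless obstruent between vowels /i/ and /e/, so it voices to [v]. /f/ is a voiceless obstruent between vowels /e/ and /o/, so it voices to [v]. /mifepkijekbuefov/ → mivepkijekbuevov.
Rule 2 (stop-cluster a-epenthesis): /p/ and /k/ form a stop–stop cluster, so [a] is inserted between them. /k/ and /b/ form a stop–stop cluster, so [a] is inserted between them. /mivepkijekbuevov/ → mivepakijekabuevov.
Rule 3 (final devoicing): /v/ is a voiced obstruent in word-final position, so it devoices to [f]. /mivepakijekabuevov/ → mivepakijekabuevof.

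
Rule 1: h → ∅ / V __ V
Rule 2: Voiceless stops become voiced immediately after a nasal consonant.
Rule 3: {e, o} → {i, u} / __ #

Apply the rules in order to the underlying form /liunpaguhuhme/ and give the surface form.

liunbaguuhmi

Rule 1 (intervocalic h-deletion): /h/ occurs between vowels /u/ and /u/, so it deletes. /liunpaguhuhme/ → liunpaguuhme.
Rule 2 (post-nasal voicing): /p/ is a voiceless stop immediately after the nasal /n/, so it voices to [b]. /liunpaguuhme/ → liunbaguuhme.
Rule 3 (final vowel raising): /e/ is a mid vowel in word-final position, so it raises to [i]. /liunbaguuhme/ → liunbaguuhmi.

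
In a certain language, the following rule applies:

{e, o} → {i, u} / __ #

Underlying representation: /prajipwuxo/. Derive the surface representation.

/o/ is a mid vowel in word-final position, so it raises to [u].
Surface form: [prajipwuxu].

prajipwuxu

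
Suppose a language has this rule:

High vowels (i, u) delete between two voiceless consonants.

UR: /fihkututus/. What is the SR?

/i/ is a high vowel flanked by voiceless consonants /f/ and /h/, so it deletes.
/u/ is a high vowel flanked by voiceless consonants /k/ and /t/, so it deletes.
/u/ is a high vowel flanked by voiceless consonants /t/ and /t/, so it deletes.
/u/ is a high vowel flanked by voiceless consonants /t/ and /s/, so it deletes.
Surface form: [fhktts].

fhktts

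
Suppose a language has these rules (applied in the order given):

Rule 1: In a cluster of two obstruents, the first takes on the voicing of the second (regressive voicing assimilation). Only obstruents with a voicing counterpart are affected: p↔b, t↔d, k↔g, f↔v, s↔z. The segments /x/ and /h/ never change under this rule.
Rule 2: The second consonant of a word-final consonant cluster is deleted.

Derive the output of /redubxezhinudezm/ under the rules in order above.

Rule 1 (regressive voicing assimilation): /b/ precedes the voiceless obstruent /x/, so it devoices to [p] by assimilation. /z/ precedes the voiceless obstruent /h/, so it devoices to [s] by assimilation. /redubxezhinudezm/ → redupxeshinudezm.
Rule 2 (final cluster simplification): /m/ is the second consonant of a word-final cluster /zm/, so it deletes. /redupxeshinudezm/ → redupxeshinudez.

redupxeshinudez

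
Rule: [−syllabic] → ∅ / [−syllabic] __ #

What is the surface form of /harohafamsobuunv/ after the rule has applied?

/v/ is the second consonant of a word-final cluster /nv/, so it deletes.
The other instances of /h/, /r/, /f/, /m/, /s/, /b/, /n/ do not occur in the required environment and remain unchanged.
Surface form: [harohafamsobuun].

harohafamsobuun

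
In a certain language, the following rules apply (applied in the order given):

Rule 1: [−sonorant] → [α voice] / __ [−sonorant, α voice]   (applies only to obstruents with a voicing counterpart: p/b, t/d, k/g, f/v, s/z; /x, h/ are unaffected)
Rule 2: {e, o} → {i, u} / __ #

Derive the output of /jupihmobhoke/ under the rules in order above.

Rule 1 (regressive voicing assimilation): /b/ precedes the voiceless obstruent /h/, so it devoices to [p] by assimilation. /jupihmobhoke/ → jupihmophoke.
Rule 2 (final vowel raising): /e/ is a mid vowel in word-final position, so it raises to [i]. /jupihmophoke/ → jupihmophoki.

jupihmophoki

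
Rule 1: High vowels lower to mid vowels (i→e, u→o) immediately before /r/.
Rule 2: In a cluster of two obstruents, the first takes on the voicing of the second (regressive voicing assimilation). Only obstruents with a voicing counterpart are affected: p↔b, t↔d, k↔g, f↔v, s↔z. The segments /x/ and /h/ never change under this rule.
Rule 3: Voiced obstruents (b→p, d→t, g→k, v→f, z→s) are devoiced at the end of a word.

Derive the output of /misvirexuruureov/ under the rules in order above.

mizverexoruoreof

Rule 1 (pre-rhotic lowering): /i/ is a high vowel immediately before /r/, so it lowers to [e]. /u/ is a high vowel immediately before /r/, so it lowers to [o]. /u/ is a high vowel immediately before /r/, so it lowers to [o]. /misvirexuruureov/ → misverexoruoreov.
Rule 2 (regressive voicing assimilation): /s/ precedes the voiced obstruent /v/, so it voices to [z] by assimilation. /misverexoruoreov/ → mizverexoruoreov.
Rule 3 (final devoicing): /v/ is a voiced obstruent in word-final position, so it devoices to [f]. /mizverexoruoreov/ → mizverexoruoreof.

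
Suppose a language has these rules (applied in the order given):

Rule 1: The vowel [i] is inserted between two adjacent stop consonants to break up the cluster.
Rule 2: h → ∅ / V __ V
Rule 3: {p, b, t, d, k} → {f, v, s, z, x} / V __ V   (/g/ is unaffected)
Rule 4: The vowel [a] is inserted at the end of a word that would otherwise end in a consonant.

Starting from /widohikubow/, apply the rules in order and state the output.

Rule 1 (stop-cluster i-epenthesis): no segment meets the environment; /widohikubow/ is unchanged.
Rule 2 (intervocalic h-deletion): /h/ occurs between vowels /o/ and /i/, so it deletes. /widohikubow/ → widoikubow.
Rule 3 (intervocalic spirantization): /d/ is a stop between vowels /i/ and /o/, so it spirantizes to the fricative [z]. /k/ is a stop between vowels /i/ and /u/, so it spirantizes to the fricative [x]. /b/ is a stop between vowels /u/ and /o/, so it spirantizes to the fricative [v]. /widoikubow/ → wizoixuvow.
Rule 4 (final a-epenthesis): the form ends in the consonant /w/, so [a] is inserted word-finally. /wizoixuvow/ → wizoixuvowa.

wizoixuvowa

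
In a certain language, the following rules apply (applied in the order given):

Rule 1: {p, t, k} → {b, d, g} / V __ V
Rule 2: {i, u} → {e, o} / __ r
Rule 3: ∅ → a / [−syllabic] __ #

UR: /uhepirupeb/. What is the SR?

Rule 1 (intervocalic voicing): /p/ is a voiceless stop between vowels /e/ and /i/, so it voices to [b]. /p/ is a voiceless stop between vowels /u/ and /e/, so it voices to [b]. /uhepirupeb/ → uhebirubeb.
Rule 2 (pre-rhotic lowering): /i/ is a high vowel immediately before /r/, so it lowers to [e]. /uhebirubeb/ → uheberubeb.
Rule 3 (final a-epenthesis): the form ends in the consonant /b/, so [a] is inserted word-finally. /uheberubeb/ → uheberubeba.

uheberubeba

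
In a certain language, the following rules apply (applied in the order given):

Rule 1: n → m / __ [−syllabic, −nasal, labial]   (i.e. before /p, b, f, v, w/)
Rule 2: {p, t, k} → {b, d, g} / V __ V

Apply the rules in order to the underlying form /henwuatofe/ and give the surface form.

hemwuadofe

Rule 1 (nasal place assimilation): /n/ precedes the labial consonant /w/, so it assimilates in place to [m]. /henwuatofe/ → hemwuatofe.
Rule 2 (intervocalic voicing): /t/ is a voiceless stop between vowels /a/ and /o/, so it voices to [d]. /hemwuatofe/ → hemwuadofe.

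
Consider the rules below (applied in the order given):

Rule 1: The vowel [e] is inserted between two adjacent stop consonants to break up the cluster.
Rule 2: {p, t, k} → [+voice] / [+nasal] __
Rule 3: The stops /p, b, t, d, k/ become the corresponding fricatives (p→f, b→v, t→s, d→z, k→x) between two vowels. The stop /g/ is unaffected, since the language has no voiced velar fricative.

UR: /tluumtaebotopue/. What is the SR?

tluumdaevosofue

Rule 1 (stop-cluster e-epenthesis): no segment meets the environment; /tluumtaebotopue/ is unchanged.
Rule 2 (post-nasal voicing): /t/ is a voiceless stop immediately after the nasal /m/, so it voices to [d]. /tluumtaebotopue/ → tluumdaebotopue.
Rule 3 (intervocalic spirantization): /b/ is a stop between vowels /e/ and /o/, so it spirantizes to the fricative [v]. /t/ is a stop between vowels /o/ and /o/, so it spirantizes to the fricative [s]. /p/ is a stop between vowels /o/ and /u/, so it spirantizes to the fricative [f]. /tluumdaebotopue/ → tluumdaevosofue.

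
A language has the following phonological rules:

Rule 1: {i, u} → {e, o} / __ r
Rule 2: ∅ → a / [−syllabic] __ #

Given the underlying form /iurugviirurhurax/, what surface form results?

iorugvierorhoraxa

Rule 1 (pre-rhotic lowering): /u/ is a high vowel immediately before /r/, so it lowers to [o]. /i/ is a high vowel immediately before /r/, so it lowers to [e]. /u/ is a high vowel immediately before /r/, so it lowers to [o]. /u/ is a high vowel immediately before /r/, so it lowers to [o]. /iurugviirurhurax/ → iorugvierorhorax.
Rule 2 (final a-epenthesis): the form ends in the consonant /x/, so [a] is inserted word-finally. /iorugvierorhorax/ → iorugvierorhoraxa.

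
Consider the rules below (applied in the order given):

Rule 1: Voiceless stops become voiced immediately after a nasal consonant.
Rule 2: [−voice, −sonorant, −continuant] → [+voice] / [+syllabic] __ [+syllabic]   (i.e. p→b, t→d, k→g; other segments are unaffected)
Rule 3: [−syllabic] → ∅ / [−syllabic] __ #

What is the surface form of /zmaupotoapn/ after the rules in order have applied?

Rule 1 (post-nasal voicing): no segment meets the environment; /zmaupotoapn/ is unchanged.
Rule 2 (intervocalic voicing): /p/ is a voiceless stop between vowels /u/ and /o/, so it voices to [b]. /t/ is a voiceless stop between vowels /o/ and /o/, so it voices to [d]. /zmaupotoapn/ → zmaubodoapn.
Rule 3 (final cluster simplification): /n/ is the second consonant of a word-final cluster /pn/, so it deletes. /zmaubodoapn/ → zmaubodoap.

zmaubodoap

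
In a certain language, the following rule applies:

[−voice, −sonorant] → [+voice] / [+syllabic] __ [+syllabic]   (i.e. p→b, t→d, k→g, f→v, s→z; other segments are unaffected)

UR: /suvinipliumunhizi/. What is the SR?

No segment of /suvinipliumunhizi/ meets the structural description of the rule, so the form surfaces unchanged.

suvinipliumunhizi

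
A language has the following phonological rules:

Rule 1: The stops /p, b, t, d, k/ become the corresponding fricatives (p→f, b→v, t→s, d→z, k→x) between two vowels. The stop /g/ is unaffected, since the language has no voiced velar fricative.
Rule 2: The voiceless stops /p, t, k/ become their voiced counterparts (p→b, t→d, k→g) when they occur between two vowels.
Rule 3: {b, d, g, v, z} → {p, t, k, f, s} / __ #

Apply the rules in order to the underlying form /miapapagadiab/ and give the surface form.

Rule 1 (intervocalic spirantization): /p/ is a stop between vowels /a/ and /a/, so it spirantizes to the fricative [f]. /p/ is a stop between vowels /a/ and /a/, so it spirantizes to the fricative [f]. /d/ is a stop between vowels /a/ and /i/, so it spirantizes to the fricative [z]. /miapapagadiab/ → miafafagaziab.
Rule 2 (intervocalic voicing): no segment meets the environment; /miafafagaziab/ is unchanged.
Rule 3 (final devoicing): /b/ is a voiced obstruent in word-final position, so it devoices to [p]. /miafafagaziab/ → miafafagaziap.

miafafagaziap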